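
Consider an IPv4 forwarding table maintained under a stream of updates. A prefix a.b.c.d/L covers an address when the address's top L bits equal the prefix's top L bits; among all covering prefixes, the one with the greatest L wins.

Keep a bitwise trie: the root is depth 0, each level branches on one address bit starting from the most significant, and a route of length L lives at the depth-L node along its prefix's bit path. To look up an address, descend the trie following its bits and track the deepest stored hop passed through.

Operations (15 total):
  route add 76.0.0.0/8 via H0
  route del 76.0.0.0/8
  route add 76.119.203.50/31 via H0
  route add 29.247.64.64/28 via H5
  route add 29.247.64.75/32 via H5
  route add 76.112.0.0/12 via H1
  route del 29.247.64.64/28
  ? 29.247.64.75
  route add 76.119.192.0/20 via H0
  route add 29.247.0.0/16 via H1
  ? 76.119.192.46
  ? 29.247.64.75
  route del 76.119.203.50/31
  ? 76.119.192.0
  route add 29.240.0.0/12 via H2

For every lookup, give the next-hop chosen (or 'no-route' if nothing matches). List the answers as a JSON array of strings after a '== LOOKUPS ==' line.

Process each operation:
  + 76.0.0.0/8 (H0) depth=8
  del 76.0.0.0/8 (clear depth 8)
  + 76.119.203.50/31 (H0) depth=31
  + 29.247.64.64/28 (H5) depth=28
  + 29.247.64.75/32 (H5) depth=32
  + 76.112.0.0/12 (H1) depth=12
  del 29.247.64.64/28 (clear depth 28)
  Q 29.247.64.75: descend 00011101111101110100000001001011 ; hops seen [H5] ; pick H5
  + 76.119.192.0/20 (H0) depth=20
  + 29.247.0.0/16 (H1) depth=16
  Q 76.119.192.46: descend 01001100011101111100 ; hops seen [H1,H0] ; pick H0
  Q 29.247.64.75: descend 00011101111101110100000001001011 ; hops seen [H1,H5] ; pick H5
  del 76.119.203.50/31 (clear depth 31)
  Q 76.119.192.0: descend 01001100011101111100 ; hops seen [H1,H0] ; pick H0
  + 29.240.0.0/12 (H2) depth=12

== LOOKUPS ==
["H5","H0","H5","H0"]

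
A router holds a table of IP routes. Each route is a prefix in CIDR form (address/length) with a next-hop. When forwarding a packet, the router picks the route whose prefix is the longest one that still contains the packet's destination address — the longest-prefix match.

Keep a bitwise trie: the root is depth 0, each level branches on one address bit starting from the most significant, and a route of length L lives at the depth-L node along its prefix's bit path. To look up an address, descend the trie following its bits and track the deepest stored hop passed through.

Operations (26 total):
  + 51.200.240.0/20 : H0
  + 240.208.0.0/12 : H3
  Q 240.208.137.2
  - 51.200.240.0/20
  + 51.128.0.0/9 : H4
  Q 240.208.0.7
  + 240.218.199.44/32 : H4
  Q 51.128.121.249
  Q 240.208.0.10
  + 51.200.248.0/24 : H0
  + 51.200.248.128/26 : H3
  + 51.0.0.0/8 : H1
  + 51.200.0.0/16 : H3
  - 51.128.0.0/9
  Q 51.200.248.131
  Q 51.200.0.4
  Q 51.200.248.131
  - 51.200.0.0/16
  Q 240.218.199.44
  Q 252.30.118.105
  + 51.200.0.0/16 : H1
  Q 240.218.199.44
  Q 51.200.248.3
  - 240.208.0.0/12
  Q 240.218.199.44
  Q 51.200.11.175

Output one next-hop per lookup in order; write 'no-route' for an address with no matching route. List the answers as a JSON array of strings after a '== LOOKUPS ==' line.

Process each operation:
  + 51.200.240.0/20 (H0) depth=20
  + 240.208.0.0/12 (H3) depth=12
  Q 240.208.137.2: descend 111100001101 ; hops seen [H3] ; pick H3
  del 51.200.240.0/20 (clear depth 20)
  + 51.128.0.0/9 (H4) depth=9
  Q 240.208.0.7: descend 111100001101 ; hops seen [H3] ; pick H3
  + 240.218.199.44/32 (H4) depth=32
  Q 51.128.121.249: descend 001100111 ; hops seen [H4] ; pick H4
  Q 240.208.0.10: descend 111100001101 ; hops seen [H3] ; pick H3
  + 51.200.248.0/24 (H0) depth=24
  + 51.200.248.128/26 (H3) depth=26
  + 51.0.0.0/8 (H1) depth=8
  + 51.200.0.0/16 (H3) depth=16
  del 51.128.0.0/9 (clear depth 9)
  Q 51.200.248.131: descend 00110011110010001111100010 ; hops seen [H1,H3,H0,H3] ; pick H3
  Q 51.200.0.4: descend 0011001111001000 ; hops seen [H1,H3] ; pick H3
  Q 51.200.248.131: descend 00110011110010001111100010 ; hops seen [H1,H3,H0,H3] ; pick H3
  del 51.200.0.0/16 (clear depth 16)
  Q 240.218.199.44: descend 11110000110110101100011100101100 ; hops seen [H3,H4] ; pick H4
  Q 252.30.118.105: descend 1111 ; hops seen [∅] ; pick no-route
  + 51.200.0.0/16 (H1) depth=16
  Q 240.218.199.44: descend 11110000110110101100011100101100 ; hops seen [H3,H4] ; pick H4
  Q 51.200.248.3: descend 001100111100100011111000 ; hops seen [H1,H1,H0] ; pick H0
  del 240.208.0.0/12 (clear depth 12)
  Q 240.218.199.44: descend 11110000110110101100011100101100 ; hops seen [H4] ; pick H4
  Q 51.200.11.175: descend 0011001111001000 ; hops seen [H1,H1] ; pick H1

== LOOKUPS ==
["H3","H3","H4","H3","H3","H3","H3","H4","no-route","H4","H0","H4","H1"]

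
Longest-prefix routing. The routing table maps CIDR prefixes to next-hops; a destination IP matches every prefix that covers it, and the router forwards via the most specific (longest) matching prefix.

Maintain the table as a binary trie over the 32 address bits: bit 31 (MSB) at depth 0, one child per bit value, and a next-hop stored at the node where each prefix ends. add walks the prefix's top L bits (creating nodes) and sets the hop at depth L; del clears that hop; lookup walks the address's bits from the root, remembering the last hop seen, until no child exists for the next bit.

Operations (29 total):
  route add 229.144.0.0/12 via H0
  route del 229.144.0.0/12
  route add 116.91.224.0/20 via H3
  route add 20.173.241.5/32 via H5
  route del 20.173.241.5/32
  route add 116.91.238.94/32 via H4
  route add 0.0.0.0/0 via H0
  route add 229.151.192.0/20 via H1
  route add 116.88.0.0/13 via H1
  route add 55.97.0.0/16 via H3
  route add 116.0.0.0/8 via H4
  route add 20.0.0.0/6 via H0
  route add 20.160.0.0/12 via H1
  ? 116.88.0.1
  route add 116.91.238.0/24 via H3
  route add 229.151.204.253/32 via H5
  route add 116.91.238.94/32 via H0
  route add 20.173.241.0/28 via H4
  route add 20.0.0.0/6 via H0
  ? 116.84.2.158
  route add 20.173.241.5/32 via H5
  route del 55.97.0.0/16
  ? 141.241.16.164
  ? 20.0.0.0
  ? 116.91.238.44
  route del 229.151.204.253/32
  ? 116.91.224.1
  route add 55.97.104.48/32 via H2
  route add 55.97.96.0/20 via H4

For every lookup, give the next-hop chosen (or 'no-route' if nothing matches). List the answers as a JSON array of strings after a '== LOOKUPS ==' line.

Trace:
  add 229.144.0.0/12 -> H0 at depth 12
  - 229.144.0.0/12 clear@12
  add 116.91.224.0/20 -> H3 at depth 20
  add 20.173.241.5/32 -> H5 at depth 32
  - 20.173.241.5/32 clear@32
  add 116.91.238.94/32 -> H4 at depth 32
  add 0.0.0.0/0 -> H0 at depth 0
  add 229.151.192.0/20 -> H1 at depth 20
  add 116.88.0.0/13 -> H1 at depth 13
  add 55.97.0.0/16 -> H3 at depth 16
  add 116.0.0.0/8 -> H4 at depth 8
  add 20.0.0.0/6 -> H0 at depth 6
  add 20.160.0.0/12 -> H1 at depth 12
  Q 116.88.0.1: descend 01110100010110 ; hops seen [H0,H4,H1] ; pick H1
  add 116.91.238.0/24 -> H3 at depth 24
  add 229.151.204.253/32 -> H5 at depth 32
  add 116.91.238.94/32 -> H0 at depth 32
  add 20.173.241.0/28 -> H4 at depth 28
  add 20.0.0.0/6 -> H0 at depth 6
  Q 116.84.2.158: descend 011101000101 ; hops seen [H0,H4] ; pick H4
  add 20.173.241.5/32 -> H5 at depth 32
  - 55.97.0.0/16 clear@16
  Q 141.241.16.164: descend 1 ; hops seen [H0] ; pick H0
  Q 20.0.0.0: descend 00010100 ; hops seen [H0,H0] ; pick H0
  Q 116.91.238.44: descend 0111010001011011111011100 ; hops seen [H0,H4,H1,H3,H3] ; pick H3
  - 229.151.204.253/32 clear@32
  Q 116.91.224.1: descend 01110100010110111110 ; hops seen [H0,H4,H1,H3] ; pick H3
  add 55.97.104.48/32 -> H2 at depth 32
  add 55.97.96.0/20 -> H4 at depth 20

== LOOKUPS ==
["H1","H4","H0","H0","H3","H3"]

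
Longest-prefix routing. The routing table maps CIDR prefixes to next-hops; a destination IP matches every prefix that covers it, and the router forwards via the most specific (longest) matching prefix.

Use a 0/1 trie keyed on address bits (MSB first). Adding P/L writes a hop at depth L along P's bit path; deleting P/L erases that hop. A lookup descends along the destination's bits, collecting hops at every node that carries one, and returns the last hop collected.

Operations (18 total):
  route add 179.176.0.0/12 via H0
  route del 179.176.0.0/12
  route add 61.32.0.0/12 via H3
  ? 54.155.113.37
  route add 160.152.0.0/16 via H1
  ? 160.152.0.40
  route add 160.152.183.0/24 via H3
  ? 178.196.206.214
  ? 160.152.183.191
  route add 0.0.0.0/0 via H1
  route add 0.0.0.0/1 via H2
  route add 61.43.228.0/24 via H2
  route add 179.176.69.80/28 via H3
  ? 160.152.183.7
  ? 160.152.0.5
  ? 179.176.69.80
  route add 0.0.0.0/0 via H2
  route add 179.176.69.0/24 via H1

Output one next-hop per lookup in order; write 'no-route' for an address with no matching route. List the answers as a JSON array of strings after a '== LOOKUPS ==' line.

Trace:
  add 179.176.0.0/12 -> H0 at depth 12
  del 179.176.0.0/12 (clear depth 12)
  add 61.32.0.0/12 -> H3 at depth 12
  lookup 54.155.113.37: bits 0011 walk d0:-→d1:-→d2:-→d3:-→d4:- -> no-route
  add 160.152.0.0/16 -> H1 at depth 16
  lookup 160.152.0.40: bits 1010000010011000 walk d0:-→d1:-→d2:-→d3:-→d4:-→d5:-→d6:-→d7:-→d8:-→d9:-→d10:-→d11:-→d12:-→d13:-→d14:-→d15:-→d16:H1 -> H1
  add 160.152.183.0/24 -> H3 at depth 24
  lookup 178.196.206.214: bits 1011001 walk d0:-→d1:-→d2:-→d3:-→d4:-→d5:-→d6:-→d7:- -> no-route
  lookup 160.152.183.191: bits 101000001001100010110111 walk d0:-→d1:-→d2:-→d3:-→d4:-→d5:-→d6:-→d7:-→d8:-→d9:-→d10:-→d11:-→d12:-→d13:-→d14:-→d15:-→d16:H1→d17:-→d18:-→d19:-→d20:-→d21:-→d22:-→d23:-→d24:H3 -> H3
  add 0.0.0.0/0 -> H1 at depth 0
  add 0.0.0.0/1 -> H2 at depth 1
  add 61.43.228.0/24 -> H2 at depth 24
  add 179.176.69.80/28 -> H3 at depth 28
  lookup 160.152.183.7: bits 101000001001100010110111 walk d0:H1→d1:-→d2:-→d3:-→d4:-→d5:-→d6:-→d7:-→d8:-→d9:-→d10:-→d11:-→d12:-→d13:-→d14:-→d15:-→d16:H1→d17:-→d18:-→d19:-→d20:-→d21:-→d22:-→d23:-→d24:H3 -> H3
  lookup 160.152.0.5: bits 1010000010011000 walk d0:H1→d1:-→d2:-→d3:-→d4:-→d5:-→d6:-→d7:-→d8:-→d9:-→d10:-→d11:-→d12:-→d13:-→d14:-→d15:-→d16:H1 -> H1
  lookup 179.176.69.80: bits 1011001110110000010001010101 walk d0:H1→d1:-→d2:-→d3:-→d4:-→d5:-→d6:-→d7:-→d8:-→d9:-→d10:-→d11:-→d12:-→d13:-→d14:-→d15:-→d16:-→d17:-→d18:-→d19:-→d20:-→d21:-→d22:-→d23:-→d24:-→d25:-→d26:-→d27:-→d28:H3 -> H3
  add 0.0.0.0/0 -> H2 at depth 0
  add 179.176.69.0/24 -> H1 at depth 24

== LOOKUPS ==
["no-route","H1","no-route","H3","H3","H1","H3"]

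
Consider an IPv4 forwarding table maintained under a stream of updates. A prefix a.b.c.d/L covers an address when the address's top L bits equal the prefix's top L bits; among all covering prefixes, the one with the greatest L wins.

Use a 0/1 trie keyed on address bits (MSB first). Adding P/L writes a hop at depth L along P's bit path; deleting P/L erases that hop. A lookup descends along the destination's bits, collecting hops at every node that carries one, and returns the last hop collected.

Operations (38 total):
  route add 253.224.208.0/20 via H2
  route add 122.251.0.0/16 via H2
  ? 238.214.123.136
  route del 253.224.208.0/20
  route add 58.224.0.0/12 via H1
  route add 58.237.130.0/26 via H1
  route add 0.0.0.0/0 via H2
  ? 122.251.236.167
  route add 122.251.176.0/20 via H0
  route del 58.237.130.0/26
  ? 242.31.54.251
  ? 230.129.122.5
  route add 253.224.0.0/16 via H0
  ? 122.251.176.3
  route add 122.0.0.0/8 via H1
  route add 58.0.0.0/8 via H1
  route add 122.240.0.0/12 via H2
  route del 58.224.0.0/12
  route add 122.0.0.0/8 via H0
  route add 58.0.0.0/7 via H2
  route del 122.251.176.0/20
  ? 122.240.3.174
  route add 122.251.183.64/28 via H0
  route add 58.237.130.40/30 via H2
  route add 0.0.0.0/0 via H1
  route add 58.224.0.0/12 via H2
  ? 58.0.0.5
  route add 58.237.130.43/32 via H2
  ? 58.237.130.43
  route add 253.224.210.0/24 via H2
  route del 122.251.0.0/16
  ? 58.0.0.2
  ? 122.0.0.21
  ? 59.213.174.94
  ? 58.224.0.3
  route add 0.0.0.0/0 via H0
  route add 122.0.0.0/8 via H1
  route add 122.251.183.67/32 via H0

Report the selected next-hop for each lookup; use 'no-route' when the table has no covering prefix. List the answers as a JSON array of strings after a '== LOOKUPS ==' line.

Trace:
  + 253.224.208.0/20 (H2) depth=20
  + 122.251.0.0/16 (H2) depth=16
  ? 238.214.123.136  path d0:-→d1:-→d2:-→d3:-  best=no-route
  del 253.224.208.0/20 (clear depth 20)
  + 58.224.0.0/12 (H1) depth=12
  + 58.237.130.0/26 (H1) depth=26
  + 0.0.0.0/0 (H2) depth=0
  ? 122.251.236.167  path d0:H2→d1:-→d2:-→d3:-→d4:-→d5:-→d6:-→d7:-→d8:-→d9:-→d10:-→d11:-→d12:-→d13:-→d14:-→d15:-→d16:H2  best=H2
  + 122.251.176.0/20 (H0) depth=20
  del 58.237.130.0/26 (clear depth 26)
  ? 242.31.54.251  path d0:H2→d1:-→d2:-→d3:-→d4:-  best=H2
  ? 230.129.122.5  path d0:H2→d1:-→d2:-→d3:-  best=H2
  + 253.224.0.0/16 (H0) depth=16
  ? 122.251.176.3  path d0:H2→d1:-→d2:-→d3:-→d4:-→d5:-→d6:-→d7:-→d8:-→d9:-→d10:-→d11:-→d12:-→d13:-→d14:-→d15:-→d16:H2→d17:-→d18:-→d19:-→d20:H0  best=H0
  + 122.0.0.0/8 (H1) depth=8
  + 58.0.0.0/8 (H1) depth=8
  + 122.240.0.0/12 (H2) depth=12
  del 58.224.0.0/12 (clear depth 12)
  + 122.0.0.0/8 (H0) depth=8
  + 58.0.0.0/7 (H2) depth=7
  del 122.251.176.0/20 (clear depth 20)
  ? 122.240.3.174  path d0:H2→d1:-→d2:-→d3:-→d4:-→d5:-→d6:-→d7:-→d8:H0→d9:-→d10:-→d11:-→d12:H2  best=H2
  + 122.251.183.64/28 (H0) depth=28
  + 58.237.130.40/30 (H2) depth=30
  + 0.0.0.0/0 (H1) depth=0
  + 58.224.0.0/12 (H2) depth=12
  ? 58.0.0.5  path d0:H1→d1:-→d2:-→d3:-→d4:-→d5:-→d6:-→d7:H2→d8:H1  best=H1
  + 58.237.130.43/32 (H2) depth=32
  ? 58.237.130.43  path d0:H1→d1:-→d2:-→d3:-→d4:-→d5:-→d6:-→d7:H2→d8:H1→d9:-→d10:-→d11:-→d12:H2→d13:-→d14:-→d15:-→d16:-→d17:-→d18:-→d19:-→d20:-→d21:-→d22:-→d23:-→d24:-→d25:-→d26:-→d27:-→d28:-→d29:-→d30:H2→d31:-→d32:H2  best=H2
  + 253.224.210.0/24 (H2) depth=24
  del 122.251.0.0/16 (clear depth 16)
  ? 58.0.0.2  path d0:H1→d1:-→d2:-→d3:-→d4:-→d5:-→d6:-→d7:H2→d8:H1  best=H1
  ? 122.0.0.21  path d0:H1→d1:-→d2:-→d3:-→d4:-→d5:-→d6:-→d7:-→d8:H0  best=H0
  ? 59.213.174.94  path d0:H1→d1:-→d2:-→d3:-→d4:-→d5:-→d6:-→d7:H2  best=H2
  ? 58.224.0.3  path d0:H1→d1:-→d2:-→d3:-→d4:-→d5:-→d6:-→d7:H2→d8:H1→d9:-→d10:-→d11:-→d12:H2  best=H2
  + 0.0.0.0/0 (H0) depth=0
  + 122.0.0.0/8 (H1) depth=8
  + 122.251.183.67/32 (H0) depth=32

== LOOKUPS ==
["no-route","H2","H2","H2","H0","H2","H1","H2","H1","H0","H2","H2"]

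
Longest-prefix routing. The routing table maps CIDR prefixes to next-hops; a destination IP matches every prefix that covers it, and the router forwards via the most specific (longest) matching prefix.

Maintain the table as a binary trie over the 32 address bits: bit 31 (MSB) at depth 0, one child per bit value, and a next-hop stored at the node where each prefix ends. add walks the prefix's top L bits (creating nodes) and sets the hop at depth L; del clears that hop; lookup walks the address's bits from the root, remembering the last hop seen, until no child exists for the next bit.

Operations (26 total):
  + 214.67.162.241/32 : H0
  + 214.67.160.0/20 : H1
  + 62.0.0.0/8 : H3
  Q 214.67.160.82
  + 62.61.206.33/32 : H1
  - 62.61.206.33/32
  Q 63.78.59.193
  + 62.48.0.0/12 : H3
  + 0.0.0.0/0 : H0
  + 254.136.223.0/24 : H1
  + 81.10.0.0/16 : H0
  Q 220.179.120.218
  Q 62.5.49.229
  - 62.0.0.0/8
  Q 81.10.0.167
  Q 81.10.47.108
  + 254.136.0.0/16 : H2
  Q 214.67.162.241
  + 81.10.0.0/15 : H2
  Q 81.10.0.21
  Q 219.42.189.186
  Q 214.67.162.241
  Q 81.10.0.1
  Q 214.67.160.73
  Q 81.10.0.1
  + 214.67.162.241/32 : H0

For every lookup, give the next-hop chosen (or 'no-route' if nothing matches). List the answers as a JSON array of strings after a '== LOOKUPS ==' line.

Apply in order:
  + 214.67.162.241/32 (H0) depth=32
  + 214.67.160.0/20 (H1) depth=20
  + 62.0.0.0/8 (H3) depth=8
  ? 214.67.160.82  path d0:-→d1:-→d2:-→d3:-→d4:-→d5:-→d6:-→d7:-→d8:-→d9:-→d10:-→d11:-→d12:-→d13:-→d14:-→d15:-→d16:-→d17:-→d18:-→d19:-→d20:H1→d21:-→d22:-  best=H1
  + 62.61.206.33/32 (H1) depth=32
  - 62.61.206.33/32 clear@32
  ? 63.78.59.193  path d0:-→d1:-→d2:-→d3:-→d4:-→d5:-→d6:-→d7:-  best=no-route
  + 62.48.0.0/12 (H3) depth=12
  + 0.0.0.0/0 (H0) depth=0
  + 254.136.223.0/24 (H1) depth=24
  + 81.10.0.0/16 (H0) depth=16
  ? 220.179.120.218  path d0:H0→d1:-→d2:-→d3:-→d4:-  best=H0
  ? 62.5.49.229  path d0:H0→d1:-→d2:-→d3:-→d4:-→d5:-→d6:-→d7:-→d8:H3→d9:-→d10:-  best=H3
  - 62.0.0.0/8 clear@8
  ? 81.10.0.167  path d0:H0→d1:-→d2:-→d3:-→d4:-→d5:-→d6:-→d7:-→d8:-→d9:-→d10:-→d11:-→d12:-→d13:-→d14:-→d15:-→d16:H0  best=H0
  ? 81.10.47.108  path d0:H0→d1:-→d2:-→d3:-→d4:-→d5:-→d6:-→d7:-→d8:-→d9:-→d10:-→d11:-→d12:-→d13:-→d14:-→d15:-→d16:H0  best=H0
  + 254.136.0.0/16 (H2) depth=16
  ? 214.67.162.241  path d0:H0→d1:-→d2:-→d3:-→d4:-→d5:-→d6:-→d7:-→d8:-→d9:-→d10:-→d11:-→d12:-→d13:-→d14:-→d15:-→d16:-→d17:-→d18:-→d19:-→d20:H1→d21:-→d22:-→d23:-→d24:-→d25:-→d26:-→d27:-→d28:-→d29:-→d30:-→d31:-→d32:H0  best=H0
  + 81.10.0.0/15 (H2) depth=15
  ? 81.10.0.21  path d0:H0→d1:-→d2:-→d3:-→d4:-→d5:-→d6:-→d7:-→d8:-→d9:-→d10:-→d11:-→d12:-→d13:-→d14:-→d15:H2→d16:H0  best=H0
  ? 219.42.189.186  path d0:H0→d1:-→d2:-→d3:-→d4:-  best=H0
  ? 214.67.162.241  path d0:H0→d1:-→d2:-→d3:-→d4:-→d5:-→d6:-→d7:-→d8:-→d9:-→d10:-→d11:-→d12:-→d13:-→d14:-→d15:-→d16:-→d17:-→d18:-→d19:-→d20:H1→d21:-→d22:-→d23:-→d24:-→d25:-→d26:-→d27:-→d28:-→d29:-→d30:-→d31:-→d32:H0  best=H0
  ? 81.10.0.1  path d0:H0→d1:-→d2:-→d3:-→d4:-→d5:-→d6:-→d7:-→d8:-→d9:-→d10:-→d11:-→d12:-→d13:-→d14:-→d15:H2→d16:H0  best=H0
  ? 214.67.160.73  path d0:H0→d1:-→d2:-→d3:-→d4:-→d5:-→d6:-→d7:-→d8:-→d9:-→d10:-→d11:-→d12:-→d13:-→d14:-→d15:-→d16:-→d17:-→d18:-→d19:-→d20:H1→d21:-→d22:-  best=H1
  ? 81.10.0.1  path d0:H0→d1:-→d2:-→d3:-→d4:-→d5:-→d6:-→d7:-→d8:-→d9:-→d10:-→d11:-→d12:-→d13:-→d14:-→d15:H2→d16:H0  best=H0
  + 214.67.162.241/32 (H0) depth=32

== LOOKUPS ==
["H1","no-route","H0","H3","H0","H0","H0","H0","H0","H0","H0","H1","H0"]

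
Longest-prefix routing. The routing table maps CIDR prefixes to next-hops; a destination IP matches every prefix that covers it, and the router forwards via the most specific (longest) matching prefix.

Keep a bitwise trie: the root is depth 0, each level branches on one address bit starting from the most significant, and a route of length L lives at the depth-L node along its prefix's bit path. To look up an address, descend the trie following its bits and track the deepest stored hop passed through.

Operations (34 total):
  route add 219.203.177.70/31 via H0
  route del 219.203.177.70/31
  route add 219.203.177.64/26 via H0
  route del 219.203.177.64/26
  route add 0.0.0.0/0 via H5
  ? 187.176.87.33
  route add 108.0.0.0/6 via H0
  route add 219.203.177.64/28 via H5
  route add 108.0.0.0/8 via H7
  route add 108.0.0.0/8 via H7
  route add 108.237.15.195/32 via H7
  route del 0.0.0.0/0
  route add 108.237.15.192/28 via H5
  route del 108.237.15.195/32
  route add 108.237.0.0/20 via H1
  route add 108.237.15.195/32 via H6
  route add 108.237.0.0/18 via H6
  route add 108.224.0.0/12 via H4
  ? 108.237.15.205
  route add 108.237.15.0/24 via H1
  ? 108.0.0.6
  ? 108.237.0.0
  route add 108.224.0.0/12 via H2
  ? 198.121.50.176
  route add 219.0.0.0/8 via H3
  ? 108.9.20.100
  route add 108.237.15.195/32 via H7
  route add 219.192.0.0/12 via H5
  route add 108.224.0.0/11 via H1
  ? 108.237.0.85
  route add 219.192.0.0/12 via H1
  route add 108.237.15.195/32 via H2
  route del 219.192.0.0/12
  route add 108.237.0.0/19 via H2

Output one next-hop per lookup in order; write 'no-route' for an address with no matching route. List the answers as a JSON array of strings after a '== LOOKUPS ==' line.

Trace:
  + 219.203.177.70/31 (H0) depth=31
  - 219.203.177.70/31 clear@31
  + 219.203.177.64/26 (H0) depth=26
  - 219.203.177.64/26 clear@26
  + 0.0.0.0/0 (H5) depth=0
  ? 187.176.87.33  path d0:H5→d1:-  best=H5
  + 108.0.0.0/6 (H0) depth=6
  + 219.203.177.64/28 (H5) depth=28
  + 108.0.0.0/8 (H7) depth=8
  + 108.0.0.0/8 (H7) depth=8
  + 108.237.15.195/32 (H7) depth=32
  - 0.0.0.0/0 clear@0
  + 108.237.15.192/28 (H5) depth=28
  - 108.237.15.195/32 clear@32
  + 108.237.0.0/20 (H1) depth=20
  + 108.237.15.195/32 (H6) depth=32
  + 108.237.0.0/18 (H6) depth=18
  + 108.224.0.0/12 (H4) depth=12
  ? 108.237.15.205  path d0:-→d1:-→d2:-→d3:-→d4:-→d5:-→d6:H0→d7:-→d8:H7→d9:-→d10:-→d11:-→d12:H4→d13:-→d14:-→d15:-→d16:-→d17:-→d18:H6→d19:-→d20:H1→d21:-→d22:-→d23:-→d24:-→d25:-→d26:-→d27:-→d28:H5  best=H5
  + 108.237.15.0/24 (H1) depth=24
  ? 108.0.0.6  path d0:-→d1:-→d2:-→d3:-→d4:-→d5:-→d6:H0→d7:-→d8:H7  best=H7
  ? 108.237.0.0  path d0:-→d1:-→d2:-→d3:-→d4:-→d5:-→d6:H0→d7:-→d8:H7→d9:-→d10:-→d11:-→d12:H4→d13:-→d14:-→d15:-→d16:-→d17:-→d18:H6→d19:-→d20:H1  best=H1
  + 108.224.0.0/12 (H2) depth=12
  ? 198.121.50.176  path d0:-→d1:-→d2:-→d3:-  best=no-route
  + 219.0.0.0/8 (H3) depth=8
  ? 108.9.20.100  path d0:-→d1:-→d2:-→d3:-→d4:-→d5:-→d6:H0→d7:-→d8:H7  best=H7
  + 108.237.15.195/32 (H7) depth=32
  + 219.192.0.0/12 (H5) depth=12
  + 108.224.0.0/11 (H1) depth=11
  ? 108.237.0.85  path d0:-→d1:-→d2:-→d3:-→d4:-→d5:-→d6:H0→d7:-→d8:H7→d9:-→d10:-→d11:H1→d12:H2→d13:-→d14:-→d15:-→d16:-→d17:-→d18:H6→d19:-→d20:H1  best=H1
  + 219.192.0.0/12 (H1) depth=12
  + 108.237.15.195/32 (H2) depth=32
  - 219.192.0.0/12 clear@12
  + 108.237.0.0/19 (H2) depth=19

== LOOKUPS ==
["H5","H5","H7","H1","no-route","H7","H1"]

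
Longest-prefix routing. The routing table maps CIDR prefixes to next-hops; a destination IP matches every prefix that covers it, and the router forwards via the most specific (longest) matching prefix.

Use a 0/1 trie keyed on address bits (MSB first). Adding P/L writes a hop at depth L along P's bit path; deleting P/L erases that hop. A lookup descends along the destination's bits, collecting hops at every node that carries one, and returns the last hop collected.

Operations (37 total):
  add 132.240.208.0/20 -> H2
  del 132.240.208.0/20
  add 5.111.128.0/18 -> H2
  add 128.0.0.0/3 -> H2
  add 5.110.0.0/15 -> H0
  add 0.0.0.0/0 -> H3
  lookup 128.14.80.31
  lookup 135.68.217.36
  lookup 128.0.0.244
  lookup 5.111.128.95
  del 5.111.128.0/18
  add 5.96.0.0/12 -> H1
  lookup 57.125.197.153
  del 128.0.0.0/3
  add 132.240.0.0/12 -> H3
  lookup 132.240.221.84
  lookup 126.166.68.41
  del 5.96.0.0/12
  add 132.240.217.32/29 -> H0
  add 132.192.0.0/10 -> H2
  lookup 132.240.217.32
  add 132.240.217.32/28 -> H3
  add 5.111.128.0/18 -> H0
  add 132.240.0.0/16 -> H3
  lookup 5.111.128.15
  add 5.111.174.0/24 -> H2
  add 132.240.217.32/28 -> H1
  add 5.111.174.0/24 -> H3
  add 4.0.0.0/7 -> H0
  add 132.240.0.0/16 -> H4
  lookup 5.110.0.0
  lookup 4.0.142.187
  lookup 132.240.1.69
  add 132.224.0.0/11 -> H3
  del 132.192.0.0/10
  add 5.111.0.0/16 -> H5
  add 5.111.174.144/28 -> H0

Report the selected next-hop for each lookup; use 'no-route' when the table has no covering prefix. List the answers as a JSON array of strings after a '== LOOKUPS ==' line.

Process each operation:
  + 132.240.208.0/20 (H2) depth=20
  del 132.240.208.0/20 (clear depth 20)
  + 5.111.128.0/18 (H2) depth=18
  + 128.0.0.0/3 (H2) depth=3
  + 5.110.0.0/15 (H0) depth=15
  + 0.0.0.0/0 (H3) depth=0
  ? 128.14.80.31  path d0:H3→d1:-→d2:-→d3:H2→d4:-→d5:-  best=H2
  ? 135.68.217.36  path d0:H3→d1:-→d2:-→d3:H2→d4:-→d5:-→d6:-  best=H2
  ? 128.0.0.244  path d0:H3→d1:-→d2:-→d3:H2→d4:-→d5:-  best=H2
  ? 5.111.128.95  path d0:H3→d1:-→d2:-→d3:-→d4:-→d5:-→d6:-→d7:-→d8:-→d9:-→d10:-→d11:-→d12:-→d13:-→d14:-→d15:H0→d16:-→d17:-→d18:H2  best=H2
  del 5.111.128.0/18 (clear depth 18)
  + 5.96.0.0/12 (H1) depth=12
  ? 57.125.197.153  path d0:H3→d1:-→d2:-  best=H3
  del 128.0.0.0/3 (clear depth 3)
  + 132.240.0.0/12 (H3) depth=12
  ? 132.240.221.84  path d0:H3→d1:-→d2:-→d3:-→d4:-→d5:-→d6:-→d7:-→d8:-→d9:-→d10:-→d11:-→d12:H3→d13:-→d14:-→d15:-→d16:-→d17:-→d18:-→d19:-→d20:-  best=H3
  ? 126.166.68.41  path d0:H3→d1:-  best=H3
  del 5.96.0.0/12 (clear depth 12)
  + 132.240.217.32/29 (H0) depth=29
  + 132.192.0.0/10 (H2) depth=10
  ? 132.240.217.32  path d0:H3→d1:-→d2:-→d3:-→d4:-→d5:-→d6:-→d7:-→d8:-→d9:-→d10:H2→d11:-→d12:H3→d13:-→d14:-→d15:-→d16:-→d17:-→d18:-→d19:-→d20:-→d21:-→d22:-→d23:-→d24:-→d25:-→d26:-→d27:-→d28:-→d29:H0  best=H0
  + 132.240.217.32/28 (H3) depth=28
  + 5.111.128.0/18 (H0) depth=18
  + 132.240.0.0/16 (H3) depth=16
  ? 5.111.128.15  path d0:H3→d1:-→d2:-→d3:-→d4:-→d5:-→d6:-→d7:-→d8:-→d9:-→d10:-→d11:-→d12:-→d13:-→d14:-→d15:H0→d16:-→d17:-→d18:H0  best=H0
  + 5.111.174.0/24 (H2) depth=24
  + 132.240.217.32/28 (H1) depth=28
  + 5.111.174.0/24 (H3) depth=24
  + 4.0.0.0/7 (H0) depth=7
  + 132.240.0.0/16 (H4) depth=16
  ? 5.110.0.0  path d0:H3→d1:-→d2:-→d3:-→d4:-→d5:-→d6:-→d7:H0→d8:-→d9:-→d10:-→d11:-→d12:-→d13:-→d14:-→d15:H0  best=H0
  ? 4.0.142.187  path d0:H3→d1:-→d2:-→d3:-→d4:-→d5:-→d6:-→d7:H0  best=H0
  ? 132.240.1.69  path d0:H3→d1:-→d2:-→d3:-→d4:-→d5:-→d6:-→d7:-→d8:-→d9:-→d10:H2→d11:-→d12:H3→d13:-→d14:-→d15:-→d16:H4  best=H4
  + 132.224.0.0/11 (H3) depth=11
  del 132.192.0.0/10 (clear depth 10)
  + 5.111.0.0/16 (H5) depth=16
  + 5.111.174.144/28 (H0) depth=28

== LOOKUPS ==
["H2","H2","H2","H2","H3","H3","H3","H0","H0","H0","H0","H4"]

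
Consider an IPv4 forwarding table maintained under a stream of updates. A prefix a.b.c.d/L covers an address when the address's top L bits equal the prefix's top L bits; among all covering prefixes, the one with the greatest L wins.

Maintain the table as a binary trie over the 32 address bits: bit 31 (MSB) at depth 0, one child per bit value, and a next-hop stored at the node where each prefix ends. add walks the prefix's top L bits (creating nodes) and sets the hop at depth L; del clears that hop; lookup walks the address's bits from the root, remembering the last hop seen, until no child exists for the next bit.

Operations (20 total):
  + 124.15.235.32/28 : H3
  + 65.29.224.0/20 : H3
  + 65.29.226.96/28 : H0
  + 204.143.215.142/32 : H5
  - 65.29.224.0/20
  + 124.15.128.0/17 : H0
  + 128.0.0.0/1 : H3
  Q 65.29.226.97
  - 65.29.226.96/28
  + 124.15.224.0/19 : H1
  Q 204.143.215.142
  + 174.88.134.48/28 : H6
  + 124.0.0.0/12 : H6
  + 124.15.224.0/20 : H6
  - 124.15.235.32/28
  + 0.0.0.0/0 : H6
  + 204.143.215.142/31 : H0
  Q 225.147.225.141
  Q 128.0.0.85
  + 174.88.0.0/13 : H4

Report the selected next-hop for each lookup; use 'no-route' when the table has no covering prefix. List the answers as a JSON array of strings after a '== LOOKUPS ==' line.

Process each operation:
  + 124.15.235.32/28 (H3) depth=28
  + 65.29.224.0/20 (H3) depth=20
  + 65.29.226.96/28 (H0) depth=28
  + 204.143.215.142/32 (H5) depth=32
  - 65.29.224.0/20 clear@20
  + 124.15.128.0/17 (H0) depth=17
  + 128.0.0.0/1 (H3) depth=1
  Q 65.29.226.97: descend 0100000100011101111000100110 ; hops seen [H0] ; pick H0
  - 65.29.226.96/28 clear@28
  + 124.15.224.0/19 (H1) depth=19
  Q 204.143.215.142: descend 11001100100011111101011110001110 ; hops seen [H3,H5] ; pick H5
  + 174.88.134.48/28 (H6) depth=28
  + 124.0.0.0/12 (H6) depth=12
  + 124.15.224.0/20 (H6) depth=20
  - 124.15.235.32/28 clear@28
  + 0.0.0.0/0 (H6) depth=0
  + 204.143.215.142/31 (H0) depth=31
  Q 225.147.225.141: descend 11 ; hops seen [H6,H3] ; pick H3
  Q 128.0.0.85: descend 10 ; hops seen [H6,H3] ; pick H3
  + 174.88.0.0/13 (H4) depth=13

== LOOKUPS ==
["H0","H5","H3","H3"]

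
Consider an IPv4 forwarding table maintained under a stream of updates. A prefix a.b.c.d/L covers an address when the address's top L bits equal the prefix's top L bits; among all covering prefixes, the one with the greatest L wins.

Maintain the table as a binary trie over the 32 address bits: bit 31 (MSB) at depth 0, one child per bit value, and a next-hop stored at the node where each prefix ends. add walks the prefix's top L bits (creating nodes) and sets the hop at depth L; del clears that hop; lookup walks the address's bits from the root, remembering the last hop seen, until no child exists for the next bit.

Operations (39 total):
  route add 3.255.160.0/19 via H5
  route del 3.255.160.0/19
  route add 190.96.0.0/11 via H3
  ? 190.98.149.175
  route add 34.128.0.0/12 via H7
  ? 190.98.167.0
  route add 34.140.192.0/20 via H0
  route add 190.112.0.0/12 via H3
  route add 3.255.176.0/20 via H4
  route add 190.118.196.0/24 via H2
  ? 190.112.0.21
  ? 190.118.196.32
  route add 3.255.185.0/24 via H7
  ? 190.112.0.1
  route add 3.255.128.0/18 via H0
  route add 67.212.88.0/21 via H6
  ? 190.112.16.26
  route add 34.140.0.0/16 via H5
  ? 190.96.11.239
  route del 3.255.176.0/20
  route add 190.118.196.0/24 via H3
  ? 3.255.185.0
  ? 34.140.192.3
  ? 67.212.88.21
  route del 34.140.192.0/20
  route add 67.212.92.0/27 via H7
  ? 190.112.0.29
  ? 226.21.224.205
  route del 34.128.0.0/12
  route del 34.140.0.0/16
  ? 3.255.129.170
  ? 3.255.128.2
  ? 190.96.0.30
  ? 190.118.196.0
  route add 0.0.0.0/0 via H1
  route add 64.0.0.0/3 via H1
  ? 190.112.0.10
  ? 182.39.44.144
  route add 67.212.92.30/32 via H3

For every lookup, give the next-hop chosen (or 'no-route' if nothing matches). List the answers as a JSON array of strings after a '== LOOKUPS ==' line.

Apply in order:
  + 3.255.160.0/19 (H5) depth=19
  del 3.255.160.0/19 (clear depth 19)
  + 190.96.0.0/11 (H3) depth=11
  ? 190.98.149.175  path d0:-→d1:-→d2:-→d3:-→d4:-→d5:-→d6:-→d7:-→d8:-→d9:-→d10:-→d11:H3  best=H3
  + 34.128.0.0/12 (H7) depth=12
  ? 190.98.167.0  path d0:-→d1:-→d2:-→d3:-→d4:-→d5:-→d6:-→d7:-→d8:-→d9:-→d10:-→d11:H3  best=H3
  + 34.140.192.0/20 (H0) depth=20
  + 190.112.0.0/12 (H3) depth=12
  + 3.255.176.0/20 (H4) depth=20
  + 190.118.196.0/24 (H2) depth=24
  ? 190.112.0.21  path d0:-→d1:-→d2:-→d3:-→d4:-→d5:-→d6:-→d7:-→d8:-→d9:-→d10:-→d11:H3→d12:H3→d13:-  best=H3
  ? 190.118.196.32  path d0:-→d1:-→d2:-→d3:-→d4:-→d5:-→d6:-→d7:-→d8:-→d9:-→d10:-→d11:H3→d12:H3→d13:-→d14:-→d15:-→d16:-→d17:-→d18:-→d19:-→d20:-→d21:-→d22:-→d23:-→d24:H2  best=H2
  + 3.255.185.0/24 (H7) depth=24
  ? 190.112.0.1  path d0:-→d1:-→d2:-→d3:-→d4:-→d5:-→d6:-→d7:-→d8:-→d9:-→d10:-→d11:H3→d12:H3→d13:-  best=H3
  + 3.255.128.0/18 (H0) depth=18
  + 67.212.88.0/21 (H6) depth=21
  ? 190.112.16.26  path d0:-→d1:-→d2:-→d3:-→d4:-→d5:-→d6:-→d7:-→d8:-→d9:-→d10:-→d11:H3→d12:H3→d13:-  best=H3
  + 34.140.0.0/16 (H5) depth=16
  ? 190.96.11.239  path d0:-→d1:-→d2:-→d3:-→d4:-→d5:-→d6:-→d7:-→d8:-→d9:-→d10:-→d11:H3  best=H3
  del 3.255.176.0/20 (clear depth 20)
  + 190.118.196.0/24 (H3) depth=24
  ? 3.255.185.0  path d0:-→d1:-→d2:-→d3:-→d4:-→d5:-→d6:-→d7:-→d8:-→d9:-→d10:-→d11:-→d12:-→d13:-→d14:-→d15:-→d16:-→d17:-→d18:H0→d19:-→d20:-→d21:-→d22:-→d23:-→d24:H7  best=H7
  ? 34.140.192.3  path d0:-→d1:-→d2:-→d3:-→d4:-→d5:-→d6:-→d7:-→d8:-→d9:-→d10:-→d11:-→d12:H7→d13:-→d14:-→d15:-→d16:H5→d17:-→d18:-→d19:-→d20:H0  best=H0
  ? 67.212.88.21  path d0:-→d1:-→d2:-→d3:-→d4:-→d5:-→d6:-→d7:-→d8:-→d9:-→d10:-→d11:-→d12:-→d13:-→d14:-→d15:-→d16:-→d17:-→d18:-→d19:-→d20:-→d21:H6  best=H6
  del 34.140.192.0/20 (clear depth 20)
  + 67.212.92.0/27 (H7) depth=27
  ? 190.112.0.29  path d0:-→d1:-→d2:-→d3:-→d4:-→d5:-→d6:-→d7:-→d8:-→d9:-→d10:-→d11:H3→d12:H3→d13:-  best=H3
  ? 226.21.224.205  path d0:-→d1:-  best=no-route
  del 34.128.0.0/12 (clear depth 12)
  del 34.140.0.0/16 (clear depth 16)
  ? 3.255.129.170  path d0:-→d1:-→d2:-→d3:-→d4:-→d5:-→d6:-→d7:-→d8:-→d9:-→d10:-→d11:-→d12:-→d13:-→d14:-→d15:-→d16:-→d17:-→d18:H0  best=H0
  ? 3.255.128.2  path d0:-→d1:-→d2:-→d3:-→d4:-→d5:-→d6:-→d7:-→d8:-→d9:-→d10:-→d11:-→d12:-→d13:-→d14:-→d15:-→d16:-→d17:-→d18:H0  best=H0
  ? 190.96.0.30  path d0:-→d1:-→d2:-→d3:-→d4:-→d5:-→d6:-→d7:-→d8:-→d9:-→d10:-→d11:H3  best=H3
  ? 190.118.196.0  path d0:-→d1:-→d2:-→d3:-→d4:-→d5:-→d6:-→d7:-→d8:-→d9:-→d10:-→d11:H3→d12:H3→d13:-→d14:-→d15:-→d16:-→d17:-→d18:-→d19:-→d20:-→d21:-→d22:-→d23:-→d24:H3  best=H3
  + 0.0.0.0/0 (H1) depth=0
  + 64.0.0.0/3 (H1) depth=3
  ? 190.112.0.10  path d0:H1→d1:-→d2:-→d3:-→d4:-→d5:-→d6:-→d7:-→d8:-→d9:-→d10:-→d11:H3→d12:H3→d13:-  best=H3
  ? 182.39.44.144  path d0:H1→d1:-→d2:-→d3:-→d4:-  best=H1
  + 67.212.92.30/32 (H3) depth=32

== LOOKUPS ==
["H3","H3","H3","H2","H3","H3","H3","H7","H0","H6","H3","no-route","H0","H0","H3","H3","H3","H1"]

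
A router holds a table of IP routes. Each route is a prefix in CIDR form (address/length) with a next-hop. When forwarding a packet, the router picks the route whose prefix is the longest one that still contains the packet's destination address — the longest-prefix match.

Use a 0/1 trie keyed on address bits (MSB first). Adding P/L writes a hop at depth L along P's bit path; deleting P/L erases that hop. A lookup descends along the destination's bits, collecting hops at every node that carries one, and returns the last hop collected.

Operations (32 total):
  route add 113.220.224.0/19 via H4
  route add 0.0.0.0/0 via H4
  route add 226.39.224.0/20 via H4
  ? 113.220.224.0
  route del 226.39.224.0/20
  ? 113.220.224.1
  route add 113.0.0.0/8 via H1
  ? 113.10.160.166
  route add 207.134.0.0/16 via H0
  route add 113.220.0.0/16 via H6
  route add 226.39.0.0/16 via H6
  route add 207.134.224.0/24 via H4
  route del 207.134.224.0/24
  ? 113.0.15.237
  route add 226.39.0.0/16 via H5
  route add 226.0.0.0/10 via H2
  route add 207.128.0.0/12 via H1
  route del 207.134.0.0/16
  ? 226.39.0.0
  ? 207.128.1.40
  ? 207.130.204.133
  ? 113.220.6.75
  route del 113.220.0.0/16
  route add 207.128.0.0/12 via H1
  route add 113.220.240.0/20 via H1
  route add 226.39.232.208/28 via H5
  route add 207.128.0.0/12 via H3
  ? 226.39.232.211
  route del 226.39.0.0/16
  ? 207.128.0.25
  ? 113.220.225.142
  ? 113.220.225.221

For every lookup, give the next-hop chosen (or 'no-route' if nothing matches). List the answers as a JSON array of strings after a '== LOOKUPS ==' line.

Apply in order:
  + 113.220.224.0/19 (H4) depth=19
  + 0.0.0.0/0 (H4) depth=0
  + 226.39.224.0/20 (H4) depth=20
  ? 113.220.224.0  path d0:H4→d1:-→d2:-→d3:-→d4:-→d5:-→d6:-→d7:-→d8:-→d9:-→d10:-→d11:-→d12:-→d13:-→d14:-→d15:-→d16:-→d17:-→d18:-→d19:H4  best=H4
  del 226.39.224.0/20 (clear depth 20)
  ? 113.220.224.1  path d0:H4→d1:-→d2:-→d3:-→d4:-→d5:-→d6:-→d7:-→d8:-→d9:-→d10:-→d11:-→d12:-→d13:-→d14:-→d15:-→d16:-→d17:-→d18:-→d19:H4  best=H4
  + 113.0.0.0/8 (H1) depth=8
  ? 113.10.160.166  path d0:H4→d1:-→d2:-→d3:-→d4:-→d5:-→d6:-→d7:-→d8:H1  best=H1
  + 207.134.0.0/16 (H0) depth=16
  + 113.220.0.0/16 (H6) depth=16
  + 226.39.0.0/16 (H6) depth=16
  + 207.134.224.0/24 (H4) depth=24
  del 207.134.224.0/24 (clear depth 24)
  ? 113.0.15.237  path d0:H4→d1:-→d2:-→d3:-→d4:-→d5:-→d6:-→d7:-→d8:H1  best=H1
  + 226.39.0.0/16 (H5) depth=16
  + 226.0.0.0/10 (H2) depth=10
  + 207.128.0.0/12 (H1) depth=12
  del 207.134.0.0/16 (clear depth 16)
  ? 226.39.0.0  path d0:H4→d1:-→d2:-→d3:-→d4:-→d5:-→d6:-→d7:-→d8:-→d9:-→d10:H2→d11:-→d12:-→d13:-→d14:-→d15:-→d16:H5  best=H5
  ? 207.128.1.40  path d0:H4→d1:-→d2:-→d3:-→d4:-→d5:-→d6:-→d7:-→d8:-→d9:-→d10:-→d11:-→d12:H1→d13:-  best=H1
  ? 207.130.204.133  path d0:H4→d1:-→d2:-→d3:-→d4:-→d5:-→d6:-→d7:-→d8:-→d9:-→d10:-→d11:-→d12:H1→d13:-  best=H1
  ? 113.220.6.75  path d0:H4→d1:-→d2:-→d3:-→d4:-→d5:-→d6:-→d7:-→d8:H1→d9:-→d10:-→d11:-→d12:-→d13:-→d14:-→d15:-→d16:H6  best=H6
  del 113.220.0.0/16 (clear depth 16)
  + 207.128.0.0/12 (H1) depth=12
  + 113.220.240.0/20 (H1) depth=20
  + 226.39.232.208/28 (H5) depth=28
  + 207.128.0.0/12 (H3) depth=12
  ? 226.39.232.211  path d0:H4→d1:-→d2:-→d3:-→d4:-→d5:-→d6:-→d7:-→d8:-→d9:-→d10:H2→d11:-→d12:-→d13:-→d14:-→d15:-→d16:H5→d17:-→d18:-→d19:-→d20:-→d21:-→d22:-→d23:-→d24:-→d25:-→d26:-→d27:-→d28:H5  best=H5
  del 226.39.0.0/16 (clear depth 16)
  ? 207.128.0.25  path d0:H4→d1:-→d2:-→d3:-→d4:-→d5:-→d6:-→d7:-→d8:-→d9:-→d10:-→d11:-→d12:H3→d13:-  best=H3
  ? 113.220.225.142  path d0:H4→d1:-→d2:-→d3:-→d4:-→d5:-→d6:-→d7:-→d8:H1→d9:-→d10:-→d11:-→d12:-→d13:-→d14:-→d15:-→d16:-→d17:-→d18:-→d19:H4  best=H4
  ? 113.220.225.221  path d0:H4→d1:-→d2:-→d3:-→d4:-→d5:-→d6:-→d7:-→d8:H1→d9:-→d10:-→d11:-→d12:-→d13:-→d14:-→d15:-→d16:-→d17:-→d18:-→d19:H4  best=H4

== LOOKUPS ==
["H4","H4","H1","H1","H5","H1","H1","H6","H5","H3","H4","H4"]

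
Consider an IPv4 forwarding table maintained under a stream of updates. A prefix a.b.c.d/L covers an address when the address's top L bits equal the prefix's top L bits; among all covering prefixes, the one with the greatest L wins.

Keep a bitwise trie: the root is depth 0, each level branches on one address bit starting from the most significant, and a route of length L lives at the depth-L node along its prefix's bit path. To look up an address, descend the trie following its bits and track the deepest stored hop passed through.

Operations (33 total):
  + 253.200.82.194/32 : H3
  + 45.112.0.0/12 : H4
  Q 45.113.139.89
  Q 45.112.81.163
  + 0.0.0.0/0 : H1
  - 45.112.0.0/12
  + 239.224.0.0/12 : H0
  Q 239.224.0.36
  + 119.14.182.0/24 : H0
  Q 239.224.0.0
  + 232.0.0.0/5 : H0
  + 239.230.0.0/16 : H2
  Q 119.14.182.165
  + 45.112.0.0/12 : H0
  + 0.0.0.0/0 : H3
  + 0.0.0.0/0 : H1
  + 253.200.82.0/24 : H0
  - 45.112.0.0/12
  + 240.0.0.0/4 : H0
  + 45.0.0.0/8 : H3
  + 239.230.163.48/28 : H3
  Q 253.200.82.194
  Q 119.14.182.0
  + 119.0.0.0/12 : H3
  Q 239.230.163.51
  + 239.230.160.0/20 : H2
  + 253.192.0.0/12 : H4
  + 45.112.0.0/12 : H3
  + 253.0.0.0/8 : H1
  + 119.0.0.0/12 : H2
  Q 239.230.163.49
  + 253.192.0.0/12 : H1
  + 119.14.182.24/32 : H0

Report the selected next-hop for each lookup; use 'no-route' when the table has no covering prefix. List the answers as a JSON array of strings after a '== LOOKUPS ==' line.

Apply in order:
  add 253.200.82.194/32 -> H3 at depth 32
  add 45.112.0.0/12 -> H4 at depth 12
  ? 45.113.139.89  path d0:-→d1:-→d2:-→d3:-→d4:-→d5:-→d6:-→d7:-→d8:-→d9:-→d10:-→d11:-→d12:H4  best=H4
  ? 45.112.81.163  path d0:-→d1:-→d2:-→d3:-→d4:-→d5:-→d6:-→d7:-→d8:-→d9:-→d10:-→d11:-→d12:H4  best=H4
  add 0.0.0.0/0 -> H1 at depth 0
  del 45.112.0.0/12 (clear depth 12)
  add 239.224.0.0/12 -> H0 at depth 12
  ? 239.224.0.36  path d0:H1→d1:-→d2:-→d3:-→d4:-→d5:-→d6:-→d7:-→d8:-→d9:-→d10:-→d11:-→d12:H0  best=H0
  add 119.14.182.0/24 -> H0 at depth 24
  ? 239.224.0.0  path d0:H1→d1:-→d2:-→d3:-→d4:-→d5:-→d6:-→d7:-→d8:-→d9:-→d10:-→d11:-→d12:H0  best=H0
  add 232.0.0.0/5 -> H0 at depth 5
  add 239.230.0.0/16 -> H2 at depth 16
  ? 119.14.182.165  path d0:H1→d1:-→d2:-→d3:-→d4:-→d5:-→d6:-→d7:-→d8:-→d9:-→d10:-→d11:-→d12:-→d13:-→d14:-→d15:-→d16:-→d17:-→d18:-→d19:-→d20:-→d21:-→d22:-→d23:-→d24:H0  best=H0
  add 45.112.0.0/12 -> H0 at depth 12
  add 0.0.0.0/0 -> H3 at depth 0
  add 0.0.0.0/0 -> H1 at depth 0
  add 253.200.82.0/24 -> H0 at depth 24
  del 45.112.0.0/12 (clear depth 12)
  add 240.0.0.0/4 -> H0 at depth 4
  add 45.0.0.0/8 -> H3 at depth 8
  add 239.230.163.48/28 -> H3 at depth 28
  ? 253.200.82.194  path d0:H1→d1:-→d2:-→d3:-→d4:H0→d5:-→d6:-→d7:-→d8:-→d9:-→d10:-→d11:-→d12:-→d13:-→d14:-→d15:-→d16:-→d17:-→d18:-→d19:-→d20:-→d21:-→d22:-→d23:-→d24:H0→d25:-→d26:-→d27:-→d28:-→d29:-→d30:-→d31:-→d32:H3  best=H3
  ? 119.14.182.0  path d0:H1→d1:-→d2:-→d3:-→d4:-→d5:-→d6:-→d7:-→d8:-→d9:-→d10:-→d11:-→d12:-→d13:-→d14:-→d15:-→d16:-→d17:-→d18:-→d19:-→d20:-→d21:-→d22:-→d23:-→d24:H0  best=H0
  add 119.0.0.0/12 -> H3 at depth 12
  ? 239.230.163.51  path d0:H1→d1:-→d2:-→d3:-→d4:-→d5:H0→d6:-→d7:-→d8:-→d9:-→d10:-→d11:-→d12:H0→d13:-→d14:-→d15:-→d16:H2→d17:-→d18:-→d19:-→d20:-→d21:-→d22:-→d23:-→d24:-→d25:-→d26:-→d27:-→d28:H3  best=H3
  add 239.230.160.0/20 -> H2 at depth 20
  add 253.192.0.0/12 -> H4 at depth 12
  add 45.112.0.0/12 -> H3 at depth 12
  add 253.0.0.0/8 -> H1 at depth 8
  add 119.0.0.0/12 -> H2 at depth 12
  ? 239.230.163.49  path d0:H1→d1:-→d2:-→d3:-→d4:-→d5:H0→d6:-→d7:-→d8:-→d9:-→d10:-→d11:-→d12:H0→d13:-→d14:-→d15:-→d16:H2→d17:-→d18:-→d19:-→d20:H2→d21:-→d22:-→d23:-→d24:-→d25:-→d26:-→d27:-→d28:H3  best=H3
  add 253.192.0.0/12 -> H1 at depth 12
  add 119.14.182.24/32 -> H0 at depth 32

== LOOKUPS ==
["H4","H4","H0","H0","H0","H3","H0","H3","H3"]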